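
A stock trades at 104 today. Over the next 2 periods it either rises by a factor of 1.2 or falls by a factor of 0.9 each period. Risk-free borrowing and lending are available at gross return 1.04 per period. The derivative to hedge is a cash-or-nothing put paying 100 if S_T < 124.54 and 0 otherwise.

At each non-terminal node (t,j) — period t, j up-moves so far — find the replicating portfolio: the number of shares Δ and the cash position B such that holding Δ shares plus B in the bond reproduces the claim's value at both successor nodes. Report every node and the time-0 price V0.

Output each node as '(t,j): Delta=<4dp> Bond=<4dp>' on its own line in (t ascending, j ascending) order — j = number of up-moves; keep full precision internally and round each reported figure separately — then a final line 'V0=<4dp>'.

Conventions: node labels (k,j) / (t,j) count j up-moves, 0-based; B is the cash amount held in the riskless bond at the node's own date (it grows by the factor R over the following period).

(0,0): Delta=-1.4382 Bond=221.8935
(1,0): Delta=0.0000 Bond=96.1538
(1,1): Delta=-2.6709 Bond=384.6154
V0=72.3208

No-arbitrage ⇒ martingale measure with p* = (R−d)/(u−d) = 0.4667.
Expiry values: V(2,0)=100.0000, V(2,1)=100.0000, V(2,2)=0.0000
  t=1,j=0: stock 93.6000 → up 112.3200 (V=100.0000), down 84.2400 (V=100.0000). Price 96.1538; hedge Δ=0.0000, bond B=96.1538.
  t=1,j=1: stock 124.8000 → up 149.7600 (V=0.0000), down 112.3200 (V=100.0000). Price 51.2821; hedge Δ=-2.6709, bond B=384.6154.
  t=0,j=0: stock 104.0000 → up 124.8000 (V=51.2821), down 93.6000 (V=96.1538). Price 72.3208; hedge Δ=-1.4382, bond B=221.8935.
As a check, the time-0 holding Δ(0,0)·S0 + B(0,0) comes to 72.3208 — exactly V0.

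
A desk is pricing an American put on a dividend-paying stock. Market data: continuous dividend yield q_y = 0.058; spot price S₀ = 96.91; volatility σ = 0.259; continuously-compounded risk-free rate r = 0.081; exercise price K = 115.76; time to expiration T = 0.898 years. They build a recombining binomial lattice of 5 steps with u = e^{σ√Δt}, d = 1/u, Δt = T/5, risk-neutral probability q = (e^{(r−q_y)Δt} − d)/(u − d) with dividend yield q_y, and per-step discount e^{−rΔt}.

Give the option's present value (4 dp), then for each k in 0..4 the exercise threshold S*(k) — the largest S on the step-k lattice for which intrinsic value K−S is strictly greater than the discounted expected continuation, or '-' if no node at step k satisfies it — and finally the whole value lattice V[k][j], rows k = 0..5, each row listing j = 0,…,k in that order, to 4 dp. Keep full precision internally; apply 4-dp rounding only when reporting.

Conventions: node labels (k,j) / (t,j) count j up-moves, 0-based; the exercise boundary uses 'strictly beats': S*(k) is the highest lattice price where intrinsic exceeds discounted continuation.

price = 20.8908
boundary = - 86.8359 77.8091 86.8359 96.9100
tree:
20.8908
28.9241 13.1996
37.9509 19.9686 6.5874
46.0394 28.9241 11.2953 1.9113
53.2870 37.9509 18.8500 3.8131 0.0000
59.7813 46.0394 28.9241 7.6072 0.0000 0.0000

params: Δt=0.17960 u=1.11601 d=0.89605 q=0.49141 e^(-rΔt)=0.98556
t_5 payoffs: 59.7813 46.0394 28.9241 7.6072 0.0000 0.0000
t_4: node(4,0) S=62.4730 payoff=53.2870 vs cont=52.2626 → 53.2870 [stop]  node(4,1) S=77.8091 payoff=37.9509 vs cont=37.0854 → 37.9509 [stop]  node(4,2) S=96.9100 payoff=18.8500 vs cont=18.1824 → 18.8500 [stop]  node(4,3) S=120.6999 payoff=0.0000 vs cont=3.8131 → 3.8131 [wait]  node(4,4) S=150.3298 payoff=0.0000 vs cont=0.0000 → 0.0000 [wait]  ⇒ S*(4)=96.9100
t_3: node(3,0) S=69.7206 payoff=46.0394 vs cont=45.0900 → 46.0394 [stop]  node(3,1) S=86.8359 payoff=28.9241 vs cont=28.1521 → 28.9241 [stop]  node(3,2) S=108.1528 payoff=7.6072 vs cont=11.2953 → 11.2953 [wait]  node(3,3) S=134.7026 payoff=0.0000 vs cont=1.9113 → 1.9113 [wait]  ⇒ S*(3)=86.8359
t_2: node(2,0) S=77.8091 payoff=37.9509 vs cont=37.0854 → 37.9509 [stop]  node(2,1) S=96.9100 payoff=18.8500 vs cont=19.9686 → 19.9686 [wait]  node(2,2) S=120.6999 payoff=0.0000 vs cont=6.5874 → 6.5874 [wait]  ⇒ S*(2)=77.8091
t_1: node(1,0) S=86.8359 payoff=28.9241 vs cont=28.6938 → 28.9241 [stop]  node(1,1) S=108.1528 payoff=7.6072 vs cont=13.1996 → 13.1996 [wait]  ⇒ S*(1)=86.8359
t_0: node(0,0) S=96.9100 payoff=18.8500 vs cont=20.8908 → 20.8908 [wait]  ⇒ S*(0)=-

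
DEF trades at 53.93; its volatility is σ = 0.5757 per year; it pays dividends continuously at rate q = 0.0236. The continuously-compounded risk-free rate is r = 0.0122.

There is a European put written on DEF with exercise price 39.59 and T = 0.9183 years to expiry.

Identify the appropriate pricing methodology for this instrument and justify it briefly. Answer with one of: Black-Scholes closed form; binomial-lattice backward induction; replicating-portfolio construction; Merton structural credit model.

Key observation: the instrument is a plain European put (strike 39.59) on a lognormal asset; the exact continuous-time formula applies directly.

framework: Black-Scholes closed form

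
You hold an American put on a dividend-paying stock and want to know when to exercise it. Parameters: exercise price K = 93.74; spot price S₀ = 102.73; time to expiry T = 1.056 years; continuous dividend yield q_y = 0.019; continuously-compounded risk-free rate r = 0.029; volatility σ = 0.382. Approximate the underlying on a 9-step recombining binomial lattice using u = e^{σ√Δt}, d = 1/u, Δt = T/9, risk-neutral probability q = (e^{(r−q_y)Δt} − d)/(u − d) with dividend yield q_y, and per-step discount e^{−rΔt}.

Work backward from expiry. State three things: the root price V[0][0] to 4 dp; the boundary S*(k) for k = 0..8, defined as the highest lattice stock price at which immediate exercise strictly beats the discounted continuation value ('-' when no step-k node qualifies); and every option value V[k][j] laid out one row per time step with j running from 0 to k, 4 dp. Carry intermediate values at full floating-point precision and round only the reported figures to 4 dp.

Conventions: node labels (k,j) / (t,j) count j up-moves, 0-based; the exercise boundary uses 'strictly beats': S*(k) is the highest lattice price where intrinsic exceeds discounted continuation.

Δt=0.11733  u=1.13980  d=0.87735  q=0.47181  discount=0.99660
step 9 (expiry): payoffs max(K−S,0) = 62.0990 52.6340 40.3377 24.3631 3.6099 0.0000 0.0000 0.0000 0.0000 0.0000
step 8: (k=8,j=0): S=36.0643, K−S=57.6757, hold=57.4376 ⇒ V=57.6757 exercise | (k=8,j=1): S=46.8525, K−S=46.8875, hold=46.6734 ⇒ V=46.8875 exercise | (k=8,j=2): S=60.8678, K−S=32.8722, hold=32.6894 ⇒ V=32.8722 exercise | (k=8,j=3): S=79.0756, K−S=14.6644, hold=14.5221 ⇒ V=14.6644 exercise | (k=8,j=4): S=102.7300, K−S=0.0000, hold=1.9003 ⇒ V=1.9003 continue | (k=8,j=5): S=133.4603, K−S=0.0000, hold=0.0000 ⇒ V=0.0000 continue | (k=8,j=6): S=173.3833, K−S=0.0000, hold=0.0000 ⇒ V=0.0000 continue | (k=8,j=7): S=225.2486, K−S=0.0000, hold=0.0000 ⇒ V=0.0000 continue | (k=8,j=8): S=292.6288, K−S=0.0000, hold=0.0000 ⇒ V=0.0000 continue  boundary S*=79.0756
step 7: (k=7,j=0): S=41.1060, K−S=52.6340, hold=52.4071 ⇒ V=52.6340 exercise | (k=7,j=1): S=53.4023, K−S=40.3377, hold=40.1382 ⇒ V=40.3377 exercise | (k=7,j=2): S=69.3769, K−S=24.3631, hold=24.1992 ⇒ V=24.3631 exercise | (k=7,j=3): S=90.1301, K−S=3.6099, hold=8.6128 ⇒ V=8.6128 continue | (k=7,j=4): S=117.0913, K−S=0.0000, hold=1.0003 ⇒ V=1.0003 continue | (k=7,j=5): S=152.1177, K−S=0.0000, hold=0.0000 ⇒ V=0.0000 continue | (k=7,j=6): S=197.6217, K−S=0.0000, hold=0.0000 ⇒ V=0.0000 continue | (k=7,j=7): S=256.7377, K−S=0.0000, hold=0.0000 ⇒ V=0.0000 continue  boundary S*=69.3769
step 6: (k=6,j=0): S=46.8525, K−S=46.8875, hold=46.6734 ⇒ V=46.8875 exercise | (k=6,j=1): S=60.8678, K−S=32.8722, hold=32.6894 ⇒ V=32.8722 exercise | (k=6,j=2): S=79.0756, K−S=14.6644, hold=16.8745 ⇒ V=16.8745 continue | (k=6,j=3): S=102.7300, K−S=0.0000, hold=5.0041 ⇒ V=5.0041 continue | (k=6,j=4): S=133.4603, K−S=0.0000, hold=0.5266 ⇒ V=0.5266 continue | (k=6,j=5): S=173.3833, K−S=0.0000, hold=0.0000 ⇒ V=0.0000 continue | (k=6,j=6): S=225.2486, K−S=0.0000, hold=0.0000 ⇒ V=0.0000 continue  boundary S*=60.8678
step 5: (k=5,j=0): S=53.4023, K−S=40.3377, hold=40.1382 ⇒ V=40.3377 exercise | (k=5,j=1): S=69.3769, K−S=24.3631, hold=25.2384 ⇒ V=25.2384 continue | (k=5,j=2): S=90.1301, K−S=3.6099, hold=11.2357 ⇒ V=11.2357 continue | (k=5,j=3): S=117.0913, K−S=0.0000, hold=2.8817 ⇒ V=2.8817 continue | (k=5,j=4): S=152.1177, K−S=0.0000, hold=0.2772 ⇒ V=0.2772 continue | (k=5,j=5): S=197.6217, K−S=0.0000, hold=0.0000 ⇒ V=0.0000 continue  boundary S*=53.4023
step 4: (k=4,j=0): S=60.8678, K−S=32.8722, hold=33.1009 ⇒ V=33.1009 continue | (k=4,j=1): S=79.0756, K−S=14.6644, hold=18.5685 ⇒ V=18.5685 continue | (k=4,j=2): S=102.7300, K−S=0.0000, hold=7.2695 ⇒ V=7.2695 continue | (k=4,j=3): S=133.4603, K−S=0.0000, hold=1.6473 ⇒ V=1.6473 continue | (k=4,j=4): S=173.3833, K−S=0.0000, hold=0.1459 ⇒ V=0.1459 continue  boundary S*=-
step 3: (k=3,j=0): S=69.3769, K−S=24.3631, hold=26.1553 ⇒ V=26.1553 continue | (k=3,j=1): S=90.1301, K−S=3.6099, hold=13.1926 ⇒ V=13.1926 continue | (k=3,j=2): S=117.0913, K−S=0.0000, hold=4.6012 ⇒ V=4.6012 continue | (k=3,j=3): S=152.1177, K−S=0.0000, hold=0.9357 ⇒ V=0.9357 continue  boundary S*=-
step 2: (k=2,j=0): S=79.0756, K−S=14.6644, hold=19.9713 ⇒ V=19.9713 continue | (k=2,j=1): S=102.7300, K−S=0.0000, hold=9.1080 ⇒ V=9.1080 continue | (k=2,j=2): S=133.4603, K−S=0.0000, hold=2.8620 ⇒ V=2.8620 continue  boundary S*=-
step 1: (k=1,j=0): S=90.1301, K−S=3.6099, hold=14.7955 ⇒ V=14.7955 continue | (k=1,j=1): S=117.0913, K−S=0.0000, hold=6.1402 ⇒ V=6.1402 continue  boundary S*=-
step 0: (k=0,j=0): S=102.7300, K−S=0.0000, hold=10.6755 ⇒ V=10.6755 continue  boundary S*=-

price = 10.6755
boundary = - - - - - 53.4023 60.8678 69.3769 79.0756
tree:
10.6755
14.7955 6.1402
19.9713 9.1080 2.8620
26.1553 13.1926 4.6012 0.9357
33.1009 18.5685 7.2695 1.6473 0.1459
40.3377 25.2384 11.2357 2.8817 0.2772 0.0000
46.8875 32.8722 16.8745 5.0041 0.5266 0.0000 0.0000
52.6340 40.3377 24.3631 8.6128 1.0003 0.0000 0.0000 0.0000
57.6757 46.8875 32.8722 14.6644 1.9003 0.0000 0.0000 0.0000 0.0000
62.0990 52.6340 40.3377 24.3631 3.6099 0.0000 0.0000 0.0000 0.0000 0.0000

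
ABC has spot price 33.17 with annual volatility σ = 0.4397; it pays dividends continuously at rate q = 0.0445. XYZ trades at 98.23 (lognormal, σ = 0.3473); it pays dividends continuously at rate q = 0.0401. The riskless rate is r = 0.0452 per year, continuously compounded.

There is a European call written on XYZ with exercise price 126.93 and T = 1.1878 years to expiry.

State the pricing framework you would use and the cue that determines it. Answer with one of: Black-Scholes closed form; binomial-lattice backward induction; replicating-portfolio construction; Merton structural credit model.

Key observation: with XYZ following a GBM at constant σ and r, the European call struck at 126.93 prices in closed form — nothing here needs a stepwise model or a balance sheet.

framework: Black-Scholes closed form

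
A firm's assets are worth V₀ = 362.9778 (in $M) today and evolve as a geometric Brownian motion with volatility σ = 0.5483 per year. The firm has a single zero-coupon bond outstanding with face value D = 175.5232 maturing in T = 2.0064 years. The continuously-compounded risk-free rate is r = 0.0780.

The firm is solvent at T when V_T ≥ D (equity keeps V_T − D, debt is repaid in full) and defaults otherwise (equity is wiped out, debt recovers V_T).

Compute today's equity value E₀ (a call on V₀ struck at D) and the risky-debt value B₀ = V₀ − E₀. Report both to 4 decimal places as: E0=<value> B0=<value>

E0=223.8767 B0=139.1011

Work the structural quantities from V₀ = 362.9778 against face 175.5232:
d₁ = [ln(V₀/D) + (r + σ²/2)T] / (σ√T)
   = [ln(362.9778/175.5232) + (0.0780 + 0.5·0.5483²)·2.0064] / (0.5483·√2.0064)
   = [0.726570 + 0.458094] / 0.776653 = 1.525346
d₂ = d₁ − σ√T = 1.525346 − 0.776653 = 0.748693
N(d₁) = 0.936414,  N(d₂) = 0.772979,  e^(−rT) = 0.855132
E₀ = V₀·N(d₁) − D·e^(−rT)·N(d₂)
   = 362.9778·0.936414 − 175.5232·0.855132·0.772979 = 223.876662
B₀ = V₀ − E₀ = 362.9778 − 223.876662 = 139.101138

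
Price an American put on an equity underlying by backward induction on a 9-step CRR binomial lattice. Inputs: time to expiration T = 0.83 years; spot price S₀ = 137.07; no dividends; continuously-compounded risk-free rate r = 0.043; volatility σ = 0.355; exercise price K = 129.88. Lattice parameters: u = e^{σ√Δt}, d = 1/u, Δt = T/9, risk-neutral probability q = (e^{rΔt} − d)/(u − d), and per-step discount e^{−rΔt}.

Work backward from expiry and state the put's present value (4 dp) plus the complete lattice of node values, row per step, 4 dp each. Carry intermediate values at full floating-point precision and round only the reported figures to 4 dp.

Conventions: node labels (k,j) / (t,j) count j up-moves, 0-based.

price = 12.2648
tree:
12.2648
17.3297 7.1231
23.8194 10.7547 3.4231
31.7317 15.8250 5.5953 1.2031
40.8241 22.5801 8.9634 2.1555 0.2273
49.9255 31.0463 14.0024 3.8218 0.4488 0.0000
58.0968 40.8241 21.1801 6.6888 0.8861 0.0000 0.0000
65.4329 49.9255 30.6866 11.5147 1.7494 0.0000 0.0000 0.0000
72.0194 58.0968 40.8241 19.3952 3.4537 0.0000 0.0000 0.0000 0.0000
77.9327 65.4329 49.9255 30.6866 6.8184 0.0000 0.0000 0.0000 0.0000 0.0000

params: Δt=0.09222 u=1.11383 d=0.89780 q=0.49147 e^(-rΔt)=0.99604
t_9 payoffs: 77.9327 65.4329 49.9255 30.6866 6.8184 0.0000 0.0000 0.0000 0.0000 0.0000
k=8: node(8,0) S=57.8606 payoff=72.0194 vs cont=71.5053 → 72.0194 [stop]  node(8,1) S=71.7832 payoff=58.0968 vs cont=57.5827 → 58.0968 [stop]  node(8,2) S=89.0559 payoff=40.8241 vs cont=40.3100 → 40.8241 [stop]  node(8,3) S=110.4848 payoff=19.3952 vs cont=18.8812 → 19.3952 [stop]  node(8,4) S=137.0700 payoff=0.0000 vs cont=3.4537 → 3.4537 [wait]  node(8,5) S=170.0522 payoff=0.0000 vs cont=0.0000 → 0.0000 [wait]  node(8,6) S=210.9706 payoff=0.0000 vs cont=0.0000 → 0.0000 [wait]  node(8,7) S=261.7350 payoff=0.0000 vs cont=0.0000 → 0.0000 [wait]  node(8,8) S=324.7144 payoff=0.0000 vs cont=0.0000 → 0.0000 [wait]
k=7: node(7,0) S=64.4471 payoff=65.4329 vs cont=64.9189 → 65.4329 [stop]  node(7,1) S=79.9545 payoff=49.9255 vs cont=49.4115 → 49.9255 [stop]  node(7,2) S=99.1934 payoff=30.6866 vs cont=30.1726 → 30.6866 [stop]  node(7,3) S=123.0616 payoff=6.8184 vs cont=11.5147 → 11.5147 [wait]  node(7,4) S=152.6730 payoff=0.0000 vs cont=1.7494 → 1.7494 [wait]  node(7,5) S=189.4097 payoff=0.0000 vs cont=0.0000 → 0.0000 [wait]  node(7,6) S=234.9860 payoff=0.0000 vs cont=0.0000 → 0.0000 [wait]  node(7,7) S=291.5290 payoff=0.0000 vs cont=0.0000 → 0.0000 [wait]
k=6: node(6,0) S=71.7832 payoff=58.0968 vs cont=57.5827 → 58.0968 [stop]  node(6,1) S=89.0559 payoff=40.8241 vs cont=40.3100 → 40.8241 [stop]  node(6,2) S=110.4848 payoff=19.3952 vs cont=21.1801 → 21.1801 [wait]  node(6,3) S=137.0700 payoff=0.0000 vs cont=6.6888 → 6.6888 [wait]  node(6,4) S=170.0522 payoff=0.0000 vs cont=0.8861 → 0.8861 [wait]  node(6,5) S=210.9706 payoff=0.0000 vs cont=0.0000 → 0.0000 [wait]  node(6,6) S=261.7350 payoff=0.0000 vs cont=0.0000 → 0.0000 [wait]
k=5: node(5,0) S=79.9545 payoff=49.9255 vs cont=49.4115 → 49.9255 [stop]  node(5,1) S=99.1934 payoff=30.6866 vs cont=31.0463 → 31.0463 [wait]  node(5,2) S=123.0616 payoff=6.8184 vs cont=14.0024 → 14.0024 [wait]  node(5,3) S=152.6730 payoff=0.0000 vs cont=3.8218 → 3.8218 [wait]  node(5,4) S=189.4097 payoff=0.0000 vs cont=0.4488 → 0.4488 [wait]  node(5,5) S=234.9860 payoff=0.0000 vs cont=0.0000 → 0.0000 [wait]
k=4: node(4,0) S=89.0559 payoff=40.8241 vs cont=40.4861 → 40.8241 [stop]  node(4,1) S=110.4848 payoff=19.3952 vs cont=22.5801 → 22.5801 [wait]  node(4,2) S=137.0700 payoff=0.0000 vs cont=8.9634 → 8.9634 [wait]  node(4,3) S=170.0522 payoff=0.0000 vs cont=2.1555 → 2.1555 [wait]  node(4,4) S=210.9706 payoff=0.0000 vs cont=0.2273 → 0.2273 [wait]
k=3: node(3,0) S=99.1934 payoff=30.6866 vs cont=31.7317 → 31.7317 [wait]  node(3,1) S=123.0616 payoff=6.8184 vs cont=15.8250 → 15.8250 [wait]  node(3,2) S=152.6730 payoff=0.0000 vs cont=5.5953 → 5.5953 [wait]  node(3,3) S=189.4097 payoff=0.0000 vs cont=1.2031 → 1.2031 [wait]
k=2: node(2,0) S=110.4848 payoff=19.3952 vs cont=23.8194 → 23.8194 [wait]  node(2,1) S=137.0700 payoff=0.0000 vs cont=10.7547 → 10.7547 [wait]  node(2,2) S=170.0522 payoff=0.0000 vs cont=3.4231 → 3.4231 [wait]
k=1: node(1,0) S=123.0616 payoff=6.8184 vs cont=17.3297 → 17.3297 [wait]  node(1,1) S=152.6730 payoff=0.0000 vs cont=7.1231 → 7.1231 [wait]
k=0: node(0,0) S=137.0700 payoff=0.0000 vs cont=12.2648 → 12.2648 [wait]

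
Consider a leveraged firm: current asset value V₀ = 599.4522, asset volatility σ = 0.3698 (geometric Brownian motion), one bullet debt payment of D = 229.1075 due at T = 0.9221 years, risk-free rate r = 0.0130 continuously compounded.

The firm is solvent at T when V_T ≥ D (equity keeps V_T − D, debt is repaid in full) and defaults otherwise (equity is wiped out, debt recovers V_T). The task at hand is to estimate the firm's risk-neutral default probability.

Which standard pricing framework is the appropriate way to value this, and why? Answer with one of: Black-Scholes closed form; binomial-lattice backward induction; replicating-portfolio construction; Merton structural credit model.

Key observation: the asked-for credit quantity lives on the firm's capital structure — asset value, asset volatility, debt face 229.1075 — which is the structural model's domain.

framework: Merton structural credit model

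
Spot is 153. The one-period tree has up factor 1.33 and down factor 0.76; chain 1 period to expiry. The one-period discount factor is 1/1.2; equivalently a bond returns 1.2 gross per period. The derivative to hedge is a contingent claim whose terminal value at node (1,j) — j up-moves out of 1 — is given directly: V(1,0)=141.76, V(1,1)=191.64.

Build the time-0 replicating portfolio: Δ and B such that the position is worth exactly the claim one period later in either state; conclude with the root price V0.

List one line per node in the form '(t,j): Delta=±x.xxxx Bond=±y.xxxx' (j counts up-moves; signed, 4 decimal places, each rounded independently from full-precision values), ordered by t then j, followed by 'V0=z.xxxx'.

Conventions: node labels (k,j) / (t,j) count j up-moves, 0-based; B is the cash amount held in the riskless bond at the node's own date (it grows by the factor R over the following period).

(0,0): Delta=0.5720 Bond=62.7111
V0=150.2199

Arbitrage-free pricing uses the up-move probability p* = (R−d)/(u−d) = 0.7719, discounting each step at R = 1.2.
Expiry values: V(1,0)=141.7600, V(1,1)=191.6400
(0,0): S=153.0000. Δ = (V_up−V_dn)/(S_up−S_dn) = (191.6400−141.7600)/(203.4900−116.2800) = 0.5720. V = [p*·191.6400 + (1−p*)·141.7600]/1.2 = 150.2199. B = V − Δ·S = 62.7111.
Verification: the root portfolio costs Δ(0,0)·S0 + B(0,0) = 150.2199, matching V0.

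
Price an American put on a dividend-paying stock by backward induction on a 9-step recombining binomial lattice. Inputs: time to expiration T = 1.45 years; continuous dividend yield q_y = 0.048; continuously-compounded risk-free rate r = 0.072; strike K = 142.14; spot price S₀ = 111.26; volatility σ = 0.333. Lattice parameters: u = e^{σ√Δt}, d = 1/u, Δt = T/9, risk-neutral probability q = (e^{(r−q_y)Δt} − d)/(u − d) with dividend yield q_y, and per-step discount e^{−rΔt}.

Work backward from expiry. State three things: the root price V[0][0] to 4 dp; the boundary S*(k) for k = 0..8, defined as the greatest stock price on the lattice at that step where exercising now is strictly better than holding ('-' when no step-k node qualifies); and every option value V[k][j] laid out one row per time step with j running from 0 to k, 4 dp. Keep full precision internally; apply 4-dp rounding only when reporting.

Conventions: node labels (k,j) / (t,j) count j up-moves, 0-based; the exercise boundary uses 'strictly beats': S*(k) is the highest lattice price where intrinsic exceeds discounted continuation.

Δt=0.16111  u=1.14301  d=0.87489  q=0.48108  discount=0.98847
step 9 (expiry): payoffs max(K−S,0) = 108.7280 98.4885 85.1109 67.6336 44.8002 14.9691 0.0000 0.0000 0.0000 0.0000
step 8: (k=8,j=0): S=38.1901, K−S=103.9499, hold=102.6048 ⇒ V=103.9499 exercise | (k=8,j=1): S=49.8939, K−S=92.2461, hold=90.9911 ⇒ V=92.2461 exercise | (k=8,j=2): S=65.1846, K−S=76.9554, hold=75.8183 ⇒ V=76.9554 exercise | (k=8,j=3): S=85.1612, K−S=56.9788, hold=55.9955 ⇒ V=56.9788 exercise | (k=8,j=4): S=111.2600, K−S=30.8800, hold=30.0978 ⇒ V=30.8800 exercise | (k=8,j=5): S=145.3571, K−S=0.0000, hold=7.6781 ⇒ V=7.6781 continue | (k=8,j=6): S=189.9036, K−S=0.0000, hold=0.0000 ⇒ V=0.0000 continue | (k=8,j=7): S=248.1020, K−S=0.0000, hold=0.0000 ⇒ V=0.0000 continue | (k=8,j=8): S=324.1361, K−S=0.0000, hold=0.0000 ⇒ V=0.0000 continue  boundary S*=111.2600
step 7: (k=7,j=0): S=43.6515, K−S=98.4885, hold=97.1855 ⇒ V=98.4885 exercise | (k=7,j=1): S=57.0291, K−S=85.1109, hold=83.9109 ⇒ V=85.1109 exercise | (k=7,j=2): S=74.5064, K−S=67.6336, hold=66.5683 ⇒ V=67.6336 exercise | (k=7,j=3): S=97.3398, K−S=44.8002, hold=43.9107 ⇒ V=44.8002 exercise | (k=7,j=4): S=127.1709, K−S=14.9691, hold=19.4906 ⇒ V=19.4906 continue | (k=7,j=5): S=166.1440, K−S=0.0000, hold=3.9384 ⇒ V=3.9384 continue | (k=7,j=6): S=217.0610, K−S=0.0000, hold=0.0000 ⇒ V=0.0000 continue | (k=7,j=7): S=283.5821, K−S=0.0000, hold=0.0000 ⇒ V=0.0000 continue  boundary S*=97.3398
step 6: (k=6,j=0): S=49.8939, K−S=92.2461, hold=90.9911 ⇒ V=92.2461 exercise | (k=6,j=1): S=65.1846, K−S=76.9554, hold=75.8183 ⇒ V=76.9554 exercise | (k=6,j=2): S=85.1612, K−S=56.9788, hold=55.9955 ⇒ V=56.9788 exercise | (k=6,j=3): S=111.2600, K−S=30.8800, hold=32.2479 ⇒ V=32.2479 continue | (k=6,j=4): S=145.3571, K−S=0.0000, hold=11.8702 ⇒ V=11.8702 continue | (k=6,j=5): S=189.9036, K−S=0.0000, hold=2.0201 ⇒ V=2.0201 continue | (k=6,j=6): S=248.1020, K−S=0.0000, hold=0.0000 ⇒ V=0.0000 continue  boundary S*=85.1612
step 5: (k=5,j=0): S=57.0291, K−S=85.1109, hold=83.9109 ⇒ V=85.1109 exercise | (k=5,j=1): S=74.5064, K−S=67.6336, hold=66.5683 ⇒ V=67.6336 exercise | (k=5,j=2): S=97.3398, K−S=44.8002, hold=44.5612 ⇒ V=44.8002 exercise | (k=5,j=3): S=127.1709, K−S=14.9691, hold=22.1856 ⇒ V=22.1856 continue | (k=5,j=4): S=166.1440, K−S=0.0000, hold=7.0492 ⇒ V=7.0492 continue | (k=5,j=5): S=217.0610, K−S=0.0000, hold=1.0362 ⇒ V=1.0362 continue  boundary S*=97.3398
step 4: (k=4,j=0): S=65.1846, K−S=76.9554, hold=75.8183 ⇒ V=76.9554 exercise | (k=4,j=1): S=85.1612, K−S=56.9788, hold=55.9955 ⇒ V=56.9788 exercise | (k=4,j=2): S=111.2600, K−S=30.8800, hold=33.5295 ⇒ V=33.5295 continue | (k=4,j=3): S=145.3571, K−S=0.0000, hold=14.7319 ⇒ V=14.7319 continue | (k=4,j=4): S=189.9036, K−S=0.0000, hold=4.1085 ⇒ V=4.1085 continue  boundary S*=85.1612
step 3: (k=3,j=0): S=74.5064, K−S=67.6336, hold=66.5683 ⇒ V=67.6336 exercise | (k=3,j=1): S=97.3398, K−S=44.8002, hold=45.1707 ⇒ V=45.1707 continue | (k=3,j=2): S=127.1709, K−S=14.9691, hold=24.2039 ⇒ V=24.2039 continue | (k=3,j=3): S=166.1440, K−S=0.0000, hold=9.5102 ⇒ V=9.5102 continue  boundary S*=74.5064
step 2: (k=2,j=0): S=85.1612, K−S=56.9788, hold=56.1717 ⇒ V=56.9788 exercise | (k=2,j=1): S=111.2600, K−S=30.8800, hold=34.6793 ⇒ V=34.6793 continue | (k=2,j=2): S=145.3571, K−S=0.0000, hold=16.9374 ⇒ V=16.9374 continue  boundary S*=85.1612
step 1: (k=1,j=0): S=97.3398, K−S=44.8002, hold=45.7174 ⇒ V=45.7174 continue | (k=1,j=1): S=127.1709, K−S=14.9691, hold=25.8424 ⇒ V=25.8424 continue  boundary S*=-
step 0: (k=0,j=0): S=111.2600, K−S=30.8800, hold=35.7389 ⇒ V=35.7389 continue  boundary S*=-

price = 35.7389
boundary = - - 85.1612 74.5064 85.1612 97.3398 85.1612 97.3398 111.2600
tree:
35.7389
45.7174 25.8424
56.9788 34.6793 16.9374
67.6336 45.1707 24.2039 9.5102
76.9554 56.9788 33.5295 14.7319 4.1085
85.1109 67.6336 44.8002 22.1856 7.0492 1.0362
92.2461 76.9554 56.9788 32.2479 11.8702 2.0201 0.0000
98.4885 85.1109 67.6336 44.8002 19.4906 3.9384 0.0000 0.0000
103.9499 92.2461 76.9554 56.9788 30.8800 7.6781 0.0000 0.0000 0.0000
108.7280 98.4885 85.1109 67.6336 44.8002 14.9691 0.0000 0.0000 0.0000 0.0000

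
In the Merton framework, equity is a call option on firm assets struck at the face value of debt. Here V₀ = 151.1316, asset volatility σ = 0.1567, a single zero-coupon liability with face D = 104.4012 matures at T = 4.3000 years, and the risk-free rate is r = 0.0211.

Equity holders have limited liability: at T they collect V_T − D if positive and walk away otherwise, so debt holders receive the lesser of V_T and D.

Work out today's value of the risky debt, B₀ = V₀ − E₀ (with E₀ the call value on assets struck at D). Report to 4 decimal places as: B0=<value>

B0=93.9830

Apply the equity-as-call identities (strike 104.4012, horizon 4.3000 years):
d₁ = [ln(V₀/D) + (r + σ²/2)T] / (σ√T)
   = [ln(151.1316/104.4012) + (0.0211 + 0.5·0.1567²)·4.3000] / (0.1567·√4.3000)
   = [0.369910 + 0.143523] / 0.324940 = 1.580085
d₂ = d₁ − σ√T = 1.580085 − 0.324940 = 1.255145
N(d₁) = 0.942956,  N(d₂) = 0.895287,  e^(−rT) = 0.913264
E₀ = V₀·N(d₁) − D·e^(−rT)·N(d₂)
   = 151.1316·0.942956 − 104.4012·0.913264·0.895287 = 57.148570
B₀ = V₀ − E₀ = 151.1316 − 57.148570 = 93.983030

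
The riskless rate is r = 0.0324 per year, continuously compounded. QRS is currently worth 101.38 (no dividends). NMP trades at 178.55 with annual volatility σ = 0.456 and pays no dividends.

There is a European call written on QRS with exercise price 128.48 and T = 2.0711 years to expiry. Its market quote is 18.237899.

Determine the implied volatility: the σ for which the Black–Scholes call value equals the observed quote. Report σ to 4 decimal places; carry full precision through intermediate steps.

sigma = 0.4254

At σ = 0.4254 the Black–Scholes value reproduces the quote:
σ√T = 0.4254·√2.0711 = 0.612207
d₁ = (ln(S/K) + (r+σ²/2)T) / (σ√T) = (ln(101.38/128.48) + (0.0324+0.4254²/2)·2.0711) / 0.612207 = (-0.236897 + 0.254502) / 0.612207 = 0.028756
d₂ = d₁ − σ√T = 0.028756 − 0.612207 = -0.583450
e^{−rT} = 0.935098
N(d₁) = 0.511470,  N(d₂) = 0.279795
V = S·N(d₁) − K·e^{−rT}·N(d₂) = 51.852875 − 33.614975 = 18.237899 (matching the quote); vega is positive throughout, so no other σ reproduces this price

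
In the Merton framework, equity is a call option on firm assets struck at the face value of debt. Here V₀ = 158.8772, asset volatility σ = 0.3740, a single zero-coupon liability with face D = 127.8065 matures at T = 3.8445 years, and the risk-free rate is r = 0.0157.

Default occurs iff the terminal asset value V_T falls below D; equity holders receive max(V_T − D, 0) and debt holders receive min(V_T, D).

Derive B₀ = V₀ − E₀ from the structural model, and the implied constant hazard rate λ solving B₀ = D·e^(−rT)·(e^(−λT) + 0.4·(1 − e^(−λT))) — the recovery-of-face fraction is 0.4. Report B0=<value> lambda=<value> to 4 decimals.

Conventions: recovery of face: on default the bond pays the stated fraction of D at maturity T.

B0=96.9666 lambda=0.1017

Work the structural quantities from V₀ = 158.8772 against face 127.8065:
d₁ = [ln(V₀/D) + (r + σ²/2)T] / (σ√T)
   = [ln(158.8772/127.8065) + (0.0157 + 0.5·0.3740²)·3.8445] / (0.3740·√3.8445)
   = [0.217614 + 0.329235] / 0.733317 = 0.745721
d₂ = d₁ − σ√T = 0.745721 − 0.733317 = 0.012404
N(d₁) = 0.772082,  N(d₂) = 0.504948,  e^(−rT) = 0.941427
E₀ = V₀·N(d₁) − D·e^(−rT)·N(d₂)
   = 158.8772·0.772082 − 127.8065·0.941427·0.504948 = 61.910589
B₀ = V₀ − E₀ = 158.8772 − 61.910589 = 96.966611
e^(−λT) = (B₀·e^(rT)/D − 0.4)/(1 − 0.4) = (96.9666·1.062217/127.8065 − 0.4)/0.6 = 0.67650464
λ = −ln(0.67650464)/3.8445 = 0.101656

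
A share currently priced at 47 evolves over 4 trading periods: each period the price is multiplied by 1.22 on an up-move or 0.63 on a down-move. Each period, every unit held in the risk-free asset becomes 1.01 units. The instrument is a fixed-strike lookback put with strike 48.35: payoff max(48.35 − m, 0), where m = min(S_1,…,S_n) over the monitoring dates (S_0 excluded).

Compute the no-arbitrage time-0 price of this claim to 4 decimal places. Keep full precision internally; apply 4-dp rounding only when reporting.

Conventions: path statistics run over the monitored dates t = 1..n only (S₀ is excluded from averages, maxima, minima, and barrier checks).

price = 14.9249

No-arbitrage gives p* = (R−d)/(u−d) = 0.6441: enumerate every path, weight its payoff by its p*-probability, and discount by R^4.
Enumerate all 2^4 = 16 price paths (U = up ×1.22, D = down ×0.63); each path with k up-moves has probability p*^k·(1−p*)^(4−k).
DDDD: m=7.4039, payoff=40.9461, prob=0.016050
UDDD: m=14.3377, payoff=34.0123, prob=0.029042
DUDD: m=14.3377, payoff=34.0123, prob=0.029042
UUDD: m=27.7651, payoff=20.5849, prob=0.052553
DDUD: m=14.3377, payoff=34.0123, prob=0.029042
UDUD: m=27.7651, payoff=20.5849, prob=0.052553
DUUD: m=27.7651, payoff=20.5849, prob=0.052553
UUUD: m=53.7673, payoff=0.0000, prob=0.095096
DDDU: m=11.7522, payoff=36.5978, prob=0.029042
UDDU: m=22.7582, payoff=25.5918, prob=0.052553
DUDU: m=22.7582, payoff=25.5918, prob=0.052553
UUDU: m=44.0715, payoff=4.2785, prob=0.095096
DDUU: m=18.6543, payoff=29.6957, prob=0.052553
UDUU: m=36.1242, payoff=12.2258, prob=0.095096
DUUU: m=29.6100, payoff=18.7400, prob=0.095096
UUUU: m=57.3400, payoff=0.0000, prob=0.172078
Price = Σ prob·payoff / R^4 = 15.530907 / 1.040604 = 14.9249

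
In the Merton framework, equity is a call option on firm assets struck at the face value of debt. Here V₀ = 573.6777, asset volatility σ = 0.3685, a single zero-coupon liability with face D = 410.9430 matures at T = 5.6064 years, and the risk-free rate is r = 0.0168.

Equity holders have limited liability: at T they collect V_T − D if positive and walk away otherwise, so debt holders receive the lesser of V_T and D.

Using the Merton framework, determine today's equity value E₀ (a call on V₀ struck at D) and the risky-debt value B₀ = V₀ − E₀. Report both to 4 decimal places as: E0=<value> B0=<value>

Apply the equity-as-call identities (strike 410.9430, horizon 5.6064 years):
d₁ = [ln(V₀/D) + (r + σ²/2)T] / (σ√T)
   = [ln(573.6777/410.9430) + (0.0168 + 0.5·0.3685²)·5.6064] / (0.3685·√5.6064)
   = [0.333613 + 0.474840] / 0.872528 = 0.926564
d₂ = d₁ − σ√T = 0.926564 − 0.872528 = 0.054036
N(d₁) = 0.822924,  N(d₂) = 0.521547,  e^(−rT) = 0.910112
E₀ = V₀·N(d₁) − D·e^(−rT)·N(d₂)
   = 573.6777·0.822924 − 410.9430·0.910112·0.521547 = 277.032249
B₀ = V₀ − E₀ = 573.6777 − 277.032249 = 296.645451

E0=277.0322 B0=296.6455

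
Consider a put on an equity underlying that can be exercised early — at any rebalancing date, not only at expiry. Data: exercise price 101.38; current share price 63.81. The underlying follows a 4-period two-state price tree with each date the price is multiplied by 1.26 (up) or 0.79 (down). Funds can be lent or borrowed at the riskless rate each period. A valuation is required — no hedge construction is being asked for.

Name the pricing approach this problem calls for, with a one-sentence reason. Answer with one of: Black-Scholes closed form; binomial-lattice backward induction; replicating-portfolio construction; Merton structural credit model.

framework: binomial-lattice backward induction

Key observation: the exercise right at every one of the 4 steps is what matters: each node needs max(101.38 − S, continuation), which only the stepwise tree valuation starting from spot 63.81 delivers.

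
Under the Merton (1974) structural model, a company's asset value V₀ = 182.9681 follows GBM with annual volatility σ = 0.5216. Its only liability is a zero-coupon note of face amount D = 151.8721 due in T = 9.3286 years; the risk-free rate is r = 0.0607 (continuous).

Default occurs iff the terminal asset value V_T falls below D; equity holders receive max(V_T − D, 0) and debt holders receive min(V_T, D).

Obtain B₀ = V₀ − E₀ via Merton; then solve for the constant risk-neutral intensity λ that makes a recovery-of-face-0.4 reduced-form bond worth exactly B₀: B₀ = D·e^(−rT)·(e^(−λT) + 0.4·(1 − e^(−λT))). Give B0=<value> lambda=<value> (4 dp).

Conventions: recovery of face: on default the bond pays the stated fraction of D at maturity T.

With assets at 182.9681 and a single debt payment of 151.8721 at 9.3286 years:
d₁ = [ln(V₀/D) + (r + σ²/2)T] / (σ√T)
   = [ln(182.9681/151.8721) + (0.0607 + 0.5·0.5216²)·9.3286] / (0.5216·√9.3286)
   = [0.186273 + 1.835246] / 1.593110 = 1.268914
d₂ = d₁ − σ√T = 1.268914 − 1.593110 = -0.324197
N(d₁) = 0.897764,  N(d₂) = 0.372895,  e^(−rT) = 0.567652
E₀ = V₀·N(d₁) − D·e^(−rT)·N(d₂)
   = 182.9681·0.897764 − 151.8721·0.567652·0.372895 = 132.114731
B₀ = V₀ − E₀ = 182.9681 − 132.114731 = 50.853369
e^(−λT) = (B₀·e^(rT)/D − 0.4)/(1 − 0.4) = (50.8534·1.761641/151.8721 − 0.4)/0.6 = 0.31645726
λ = −ln(0.31645726)/9.3286 = 0.123338

B0=50.8534 lambda=0.1233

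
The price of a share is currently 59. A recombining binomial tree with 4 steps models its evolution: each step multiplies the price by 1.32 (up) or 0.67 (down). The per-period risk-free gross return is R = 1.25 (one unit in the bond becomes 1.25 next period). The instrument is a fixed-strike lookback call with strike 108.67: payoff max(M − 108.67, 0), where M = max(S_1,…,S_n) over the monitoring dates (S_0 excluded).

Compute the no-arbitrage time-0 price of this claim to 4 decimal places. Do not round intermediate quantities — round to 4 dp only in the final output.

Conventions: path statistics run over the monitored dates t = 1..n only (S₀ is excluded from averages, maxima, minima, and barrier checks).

price = 19.1410

No-arbitrage gives p* = (R−d)/(u−d) = 0.8923: enumerate every path, weight its payoff by its p*-probability, and discount by R^4.
Enumerate all 2^4 = 16 price paths (U = up ×1.32, D = down ×0.67); each path with k up-moves has probability p*^k·(1−p*)^(4−k).
DDDD: M=39.5300, payoff=0.0000, prob=0.000135
UDDD: M=77.8800, payoff=0.0000, prob=0.001114
DUDD: M=52.1796, payoff=0.0000, prob=0.001114
UUDD: M=102.8016, payoff=0.0000, prob=0.009234
DDUD: M=39.5300, payoff=0.0000, prob=0.001114
UDUD: M=77.8800, payoff=0.0000, prob=0.009234
DUUD: M=68.8771, payoff=0.0000, prob=0.009234
UUUD: M=135.6981, payoff=27.0281, prob=0.076512
DDDU: M=39.5300, payoff=0.0000, prob=0.001114
UDDU: M=77.8800, payoff=0.0000, prob=0.009234
DUDU: M=52.1796, payoff=0.0000, prob=0.009234
UUDU: M=102.8016, payoff=0.0000, prob=0.076512
DDUU: M=46.1476, payoff=0.0000, prob=0.009234
UDUU: M=90.9177, payoff=0.0000, prob=0.076512
DUUU: M=90.9177, payoff=0.0000, prob=0.076512
UUUU: M=179.1215, payoff=70.4515, prob=0.633955
Price = Σ prob·payoff / R^4 = 46.731068 / 2.441406 = 19.1410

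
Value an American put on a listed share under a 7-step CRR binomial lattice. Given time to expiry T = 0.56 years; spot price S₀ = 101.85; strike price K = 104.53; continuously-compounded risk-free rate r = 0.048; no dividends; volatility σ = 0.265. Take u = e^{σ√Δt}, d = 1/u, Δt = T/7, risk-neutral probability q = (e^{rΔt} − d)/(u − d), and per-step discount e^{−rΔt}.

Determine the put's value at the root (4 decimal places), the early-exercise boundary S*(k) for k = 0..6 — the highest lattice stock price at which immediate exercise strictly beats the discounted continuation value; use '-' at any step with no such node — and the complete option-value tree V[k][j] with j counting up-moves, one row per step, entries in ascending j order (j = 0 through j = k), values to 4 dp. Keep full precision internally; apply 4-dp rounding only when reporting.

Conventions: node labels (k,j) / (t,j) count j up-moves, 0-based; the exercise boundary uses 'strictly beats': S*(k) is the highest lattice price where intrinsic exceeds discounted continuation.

price = 8.4802
boundary = - - - 81.3403 87.6713 81.3403 87.6713
tree:
8.4802
12.3035 4.8254
17.2331 7.6018 2.1614
23.1897 11.5698 3.7997 0.5842
29.0636 16.8587 6.5128 1.1893 0.0000
34.5132 23.1897 10.7700 2.4212 0.0000 0.0000
39.5694 29.0636 16.8587 4.9291 0.0000 0.0000 0.0000
44.2604 34.5132 23.1897 10.0349 0.0000 0.0000 0.0000 0.0000

params: Δt=0.08000 u=1.07783 d=0.92779 q=0.50691 e^(-rΔt)=0.99617
t_7 payoffs: 44.2604 34.5132 23.1897 10.0349 0.0000 0.0000 0.0000 0.0000
t_6: node(6,0) S=64.9606 payoff=39.5694 vs cont=39.1688 → 39.5694 [stop]  node(6,1) S=75.4664 payoff=29.0636 vs cont=28.6629 → 29.0636 [stop]  node(6,2) S=87.6713 payoff=16.8587 vs cont=16.4581 → 16.8587 [stop]  node(6,3) S=101.8500 payoff=2.6800 vs cont=4.9291 → 4.9291 [wait]  node(6,4) S=118.3218 payoff=0.0000 vs cont=0.0000 → 0.0000 [wait]  node(6,5) S=137.4575 payoff=0.0000 vs cont=0.0000 → 0.0000 [wait]  node(6,6) S=159.6879 payoff=0.0000 vs cont=0.0000 → 0.0000 [wait]  ⇒ S*(6)=87.6713
t_5: node(5,0) S=70.0168 payoff=34.5132 vs cont=34.1126 → 34.5132 [stop]  node(5,1) S=81.3403 payoff=23.1897 vs cont=22.7891 → 23.1897 [stop]  node(5,2) S=94.4951 payoff=10.0349 vs cont=10.7700 → 10.7700 [wait]  node(5,3) S=109.7774 payoff=0.0000 vs cont=2.4212 → 2.4212 [wait]  node(5,4) S=127.5312 payoff=0.0000 vs cont=0.0000 → 0.0000 [wait]  node(5,5) S=148.1563 payoff=0.0000 vs cont=0.0000 → 0.0000 [wait]  ⇒ S*(5)=81.3403
t_4: node(4,0) S=75.4664 payoff=29.0636 vs cont=28.6629 → 29.0636 [stop]  node(4,1) S=87.6713 payoff=16.8587 vs cont=16.8293 → 16.8587 [stop]  node(4,2) S=101.8500 payoff=2.6800 vs cont=6.5128 → 6.5128 [wait]  node(4,3) S=118.3218 payoff=0.0000 vs cont=1.1893 → 1.1893 [wait]  node(4,4) S=137.4575 payoff=0.0000 vs cont=0.0000 → 0.0000 [wait]  ⇒ S*(4)=87.6713
t_3: node(3,0) S=81.3403 payoff=23.1897 vs cont=22.7891 → 23.1897 [stop]  node(3,1) S=94.4951 payoff=10.0349 vs cont=11.5698 → 11.5698 [wait]  node(3,2) S=109.7774 payoff=0.0000 vs cont=3.7997 → 3.7997 [wait]  node(3,3) S=127.5312 payoff=0.0000 vs cont=0.5842 → 0.5842 [wait]  ⇒ S*(3)=81.3403
t_2: node(2,0) S=87.6713 payoff=16.8587 vs cont=17.2331 → 17.2331 [wait]  node(2,1) S=101.8500 payoff=2.6800 vs cont=7.6018 → 7.6018 [wait]  node(2,2) S=118.3218 payoff=0.0000 vs cont=2.1614 → 2.1614 [wait]  ⇒ S*(2)=-
t_1: node(1,0) S=94.4951 payoff=10.0349 vs cont=12.3035 → 12.3035 [wait]  node(1,1) S=109.7774 payoff=0.0000 vs cont=4.8254 → 4.8254 [wait]  ⇒ S*(1)=-
t_0: node(0,0) S=101.8500 payoff=2.6800 vs cont=8.4802 → 8.4802 [wait]  ⇒ S*(0)=-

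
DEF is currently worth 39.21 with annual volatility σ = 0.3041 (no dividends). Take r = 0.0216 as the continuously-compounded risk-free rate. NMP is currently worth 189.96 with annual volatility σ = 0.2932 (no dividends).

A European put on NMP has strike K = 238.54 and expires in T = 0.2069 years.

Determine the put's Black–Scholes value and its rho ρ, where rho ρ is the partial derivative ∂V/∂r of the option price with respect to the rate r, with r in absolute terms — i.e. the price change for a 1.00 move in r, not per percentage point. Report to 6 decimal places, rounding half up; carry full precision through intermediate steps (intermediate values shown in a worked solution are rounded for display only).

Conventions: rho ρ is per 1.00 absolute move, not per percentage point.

σ√T = 0.2932·√0.2069 = 0.133366
d₁ = (ln(S/K) + (r+σ²/2)T) / (σ√T) = (ln(189.96/238.54) + (0.0216+0.2932²/2)·0.2069) / 0.133366 = (-0.227723 + 0.013362) / 0.133366 = -1.607319
d₂ = d₁ − σ√T = -1.607319 − 0.133366 = -1.740685
e^{−rT} = 0.995541
N(−d₁) = 0.946008,  N(−d₂) = 0.959131
Put price V = K·e^{−rT}·N(−d₂) − S·N(−d₁) = 227.770809 − 179.703639 = 48.067171
ρ = −K·T·e^{−rT}·N(−d₂) = -47.125780

price = 48.067171
ρ = -47.125780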